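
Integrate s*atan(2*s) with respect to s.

s**2*atan(2*s)/2 - s/4 + atan(2*s)/8 + C

Use integration by parts with u = arctan(2*s), dv = s ds.
Then du = 2/(4*s**2 + 1) ds.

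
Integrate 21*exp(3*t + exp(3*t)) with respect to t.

7*exp(exp(3*t)) + C

Let u = exp(3*t), so du = (3*exp(3*t)) dt.
Rewriting, the integral becomes 7·∫ e^u du = 7·e^u.
Substituting back, u = exp(3*t).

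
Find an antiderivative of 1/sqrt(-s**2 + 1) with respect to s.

Substitute s = sin(θ), so ds = cos(θ) dθ and the radical becomes sqrt(-s**2 + 1) = cos(θ) by the Pythagorean identity.
Integrate the resulting trig expression in θ, then back-substitute θ = asin(s), sin(θ) = s, cos(θ) = sqrt(-s**2 + 1) (absorbing any constant into C).

asin(s) + C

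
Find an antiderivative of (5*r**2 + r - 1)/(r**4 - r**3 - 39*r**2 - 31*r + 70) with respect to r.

Factor the denominator: (r - 7)*(r - 1)*(r + 2)*(r + 5).
Partial-fraction decomposition: -119/(216*(r + 5)) + 17/(81*(r + 2)) - 5/(108*(r - 1)) + 251/(648*(r - 7)).
Integrate each term: A/(r−a) contributes A·log|r−a|.

251*log(r - 7)/648 - 5*log(r - 1)/108 + 17*log(r + 2)/81 - 119*log(r + 5)/216 + C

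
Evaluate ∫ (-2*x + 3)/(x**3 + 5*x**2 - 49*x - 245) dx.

Factor the denominator: (x - 7)*(x + 5)*(x + 7).
Partial-fraction decomposition: 17/(28*(x + 7)) - 13/(24*(x + 5)) - 11/(168*(x - 7)).
Integrate each term: A/(x−a) contributes A·log|x−a|.

-11*log(x - 7)/168 - 13*log(x + 5)/24 + 17*log(x + 7)/28 + C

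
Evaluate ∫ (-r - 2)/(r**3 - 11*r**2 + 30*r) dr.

Factor the denominator: r*(r - 6)*(r - 5).
Partial-fraction decomposition: 7/(5*(r - 5)) - 4/(3*(r - 6)) - 1/(15*r).
Integrate each term: A/(r−a) contributes A·log|r−a|.

-log(r)/15 - 4*log(r - 6)/3 + 7*log(r - 5)/5 + C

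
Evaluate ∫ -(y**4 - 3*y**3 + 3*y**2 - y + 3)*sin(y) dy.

y**4*cos(y) - 4*y**3*sin(y) - 3*y**3*cos(y) + 9*y**2*sin(y) - 9*y**2*cos(y) + 18*y*sin(y) + 17*y*cos(y) - 17*sin(y) + 21*cos(y) + C

Use integration by parts with u = y**4 - 3*y**3 + 3*y**2 - y + 3, dv = -sin(y) dy, so v = cos(y).
Apply parts 4 times (tabular method): alternate signs, differentiate u down to 0, integrate dv up.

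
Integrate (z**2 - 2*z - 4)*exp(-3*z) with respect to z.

(-9*z**2 + 12*z + 40)*exp(-3*z)/27 + C

Use integration by parts with u = z**2 - 2*z - 4, dv = exp(-3*z) dz, so v = -exp(-3*z)/3.
Apply parts 2 times (tabular method): alternate signs, differentiate u down to 0, integrate dv up.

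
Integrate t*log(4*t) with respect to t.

t**2*(log(t) + 2*log(2))/2 - t**2/4 + C

Use integration by parts with u = log(4*t), dv = t dt.
Then du = 1/t dt and v = t**2/2.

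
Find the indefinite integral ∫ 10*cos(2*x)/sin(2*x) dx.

5*log(sin(2*x)) + C

Let u = sin(2*x), so du = (2*cos(2*x)) dx.
Rewriting, the integral becomes 5·∫ 1/u du = 5·log(u).
Substituting back, u = sin(2*x).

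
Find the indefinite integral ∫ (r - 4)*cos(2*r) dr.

Use integration by parts with u = r - 4, dv = cos(2*r) dr, so v = sin(2*r)/2.
Apply parts 1 times (tabular method): alternate signs, differentiate u down to 0, integrate dv up.

r*sin(2*r)/2 - 2*sin(2*r) + cos(2*r)/4 + C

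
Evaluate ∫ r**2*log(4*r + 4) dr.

r**3*log(4*r + 4)/3 - r**3/9 + r**2/6 - r/3 + log(r + 1)/3 + C

Use integration by parts with u = log(4*r + 4), dv = r**2 dr.
Then du = 4/(4*r + 4) dr and v = r**3/3.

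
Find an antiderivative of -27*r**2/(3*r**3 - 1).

-3*log(3*r**3 - 1) + C

Let u = 3*r**3 - 1, so du = (9*r**2) dr.
Rewriting, the integral becomes -3·∫ 1/u du = -3·log(u).
Substituting back, u = 3*r**3 - 1.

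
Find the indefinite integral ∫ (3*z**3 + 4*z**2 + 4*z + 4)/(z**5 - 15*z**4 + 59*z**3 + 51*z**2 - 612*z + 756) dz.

Factor the denominator: (z - 7)*(z - 6)*(z - 3)*(z - 2)*(z + 3).
Partial-fraction decomposition: -53/(2700*(z + 3)) - 13/(25*(z - 2)) + 133/(72*(z - 3)) - 205/(27*(z - 6)) + 1257/(200*(z - 7)).
Integrate each term: A/(z−a) contributes A·log|z−a|.

1257*log(z - 7)/200 - 205*log(z - 6)/27 + 133*log(z - 3)/72 - 13*log(z - 2)/25 - 53*log(z + 3)/2700 + C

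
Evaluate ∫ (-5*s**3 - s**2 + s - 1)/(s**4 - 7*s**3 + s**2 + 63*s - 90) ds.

-323*log(s - 5)/24 + 71*log(s - 3)/6 - 43*log(s - 2)/15 - 61*log(s + 3)/120 + C

Factor the denominator: (s - 5)*(s - 3)*(s - 2)*(s + 3).
Partial-fraction decomposition: -61/(120*(s + 3)) - 43/(15*(s - 2)) + 71/(6*(s - 3)) - 323/(24*(s - 5)).
Integrate each term: A/(s−a) contributes A·log|s−a|.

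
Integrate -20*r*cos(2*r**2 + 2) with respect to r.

Let u = 2*r**2 + 2, so du = (4*r) dr.
Rewriting, the integral becomes -5·∫ cos(u) du = -5·sin(u).
Substituting back, u = 2*r**2 + 2.

-5*sin(2*r**2 + 2) + C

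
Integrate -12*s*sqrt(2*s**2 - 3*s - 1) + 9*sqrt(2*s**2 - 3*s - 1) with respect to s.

Let u = 2*s**2 - 3*s - 1, so du = (4*s - 3) ds.
Rewriting, the integral becomes -3·∫ √u du = -3·(2/3)u^(3/2).
Substituting back, u = 2*s**2 - 3*s - 1.

-2*(2*s**2 - 3*s - 1)**(3/2) + C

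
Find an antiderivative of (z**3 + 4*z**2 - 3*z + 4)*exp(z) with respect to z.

(z**3 + z**2 - 5*z + 9)*exp(z) + C

Use integration by parts with u = z**3 + 4*z**2 - 3*z + 4, dv = exp(z) dz, so v = exp(z).
Apply parts 3 times (tabular method): alternate signs, differentiate u down to 0, integrate dv up.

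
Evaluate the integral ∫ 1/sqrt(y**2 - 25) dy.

log(y + sqrt(y**2 - 25)) + C

Substitute y = 5·sec(θ), so dy = 5·sec(θ)*tan(θ) dθ and the radical becomes sqrt(y**2 - 25) = 5·tan(θ) by the Pythagorean identity.
Integrate the resulting trig expression in θ, then back-substitute sec(θ) = y/5, tan(θ) = sqrt(y**2 - 25)/5 (absorbing any constant into C).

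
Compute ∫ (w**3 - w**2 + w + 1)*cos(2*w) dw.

Use integration by parts with u = w**3 - w**2 + w + 1, dv = cos(2*w) dw, so v = sin(2*w)/2.
Apply parts 3 times (tabular method): alternate signs, differentiate u down to 0, integrate dv up.

w**3*sin(2*w)/2 - w**2*sin(2*w)/2 + 3*w**2*cos(2*w)/4 - w*sin(2*w)/4 - w*cos(2*w)/2 + 3*sin(2*w)/4 - cos(2*w)/8 + C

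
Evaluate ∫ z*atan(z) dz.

z**2*atan(z)/2 - z/2 + atan(z)/2 + C

Use integration by parts with u = arctan(z), dv = z dz.
Then du = 1/(z**2 + 1) dz.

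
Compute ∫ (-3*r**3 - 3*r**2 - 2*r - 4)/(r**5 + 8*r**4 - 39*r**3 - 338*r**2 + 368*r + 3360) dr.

Factor the denominator: (r - 5)*(r - 4)*(r + 4)*(r + 6)*(r + 7).
Partial-fraction decomposition: 223/(99*(r + 7)) - 137/(55*(r + 6)) + 37/(108*(r + 4)) + 63/(220*(r - 4)) - 116/(297*(r - 5)).
Integrate each term: A/(r−a) contributes A·log|r−a|.

-116*log(r - 5)/297 + 63*log(r - 4)/220 + 37*log(r + 4)/108 - 137*log(r + 6)/55 + 223*log(r + 7)/99 + C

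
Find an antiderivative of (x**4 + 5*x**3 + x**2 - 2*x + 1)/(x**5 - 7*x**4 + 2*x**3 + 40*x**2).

Factor the denominator: x**2*(x - 5)*(x - 4)*(x + 2).
Partial-fraction decomposition: -5/(56*(x + 2)) - 195/(32*(x - 4)) + 1266/(175*(x - 5)) - 41/(800*x) + 1/(40*x**2).
Integrate each term; A/(x−a) gives A·log|x−a|; A/(x−a)² gives −A/(x−a).

-41*log(x)/800 + 1266*log(x - 5)/175 - 195*log(x - 4)/32 - 5*log(x + 2)/56 - 1/(40*x) + C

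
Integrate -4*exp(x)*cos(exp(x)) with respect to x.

-4*sin(exp(x)) + C

Let u = exp(x), so du = (exp(x)) dx.
Rewriting, the integral becomes -4·∫ cos(u) du = -4·sin(u).
Substituting back, u = exp(x).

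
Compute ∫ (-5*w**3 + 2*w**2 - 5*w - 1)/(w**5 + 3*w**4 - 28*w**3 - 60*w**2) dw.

Factor the denominator: w**2*(w - 5)*(w + 2)*(w + 6).
Partial-fraction decomposition: 1181/(1584*(w + 6)) - 57/(112*(w + 2)) - 601/(1925*(w - 5)) + 17/(225*w) + 1/(60*w**2).
Integrate each term; A/(w−a) gives A·log|w−a|; A/(w−a)² gives −A/(w−a).

17*log(w)/225 - 601*log(w - 5)/1925 - 57*log(w + 2)/112 + 1181*log(w + 6)/1584 - 1/(60*w) + C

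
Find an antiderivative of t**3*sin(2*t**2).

-t**2*cos(2*t**2)/4 + sin(2*t**2)/8 + C

Let u = t², du = 2t dt; rewrite as (1/2)∫ u^1·sin(2u) du.
Now integrate by parts 1 time.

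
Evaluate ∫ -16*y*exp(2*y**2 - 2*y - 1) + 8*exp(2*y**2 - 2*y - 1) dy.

-4*exp(2*y**2 - 2*y - 1) + C

Let u = 2*y**2 - 2*y - 1, so du = (4*y - 2) dy.
Rewriting, the integral becomes -4·∫ e^u du = -4·e^u.
Substituting back, u = 2*y**2 - 2*y - 1.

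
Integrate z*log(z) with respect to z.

z**2*log(z)/2 - z**2/4 + C

Use integration by parts with u = log(z), dv = z dz.
Then du = 1/z dz and v = z**2/2.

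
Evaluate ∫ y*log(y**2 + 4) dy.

y**2*log(y**2 + 4)/2 - y**2/2 + 2*log(y**2 + 4) + C

Let u = y**2 + 4, so du = (2*y) dy.
The integral becomes (1/2)·∫ log(u) du; integrate by parts with u′=log(u), dv′=du.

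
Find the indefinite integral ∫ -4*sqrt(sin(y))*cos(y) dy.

Let u = sin(y), so du = (cos(y)) dy.
Rewriting, the integral becomes -4·∫ √u du = -4·(2/3)u^(3/2).
Substituting back, u = sin(y).

-8*sin(y)**(3/2)/3 + C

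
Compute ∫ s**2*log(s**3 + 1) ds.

s**3*log(s**3 + 1)/3 - s**3/3 + log(s**3 + 1)/3 + C

Let u = s**3 + 1, so du = (3*s**2) ds.
The integral becomes (1/3)·∫ log(u) du; integrate by parts with u′=log(u), dv′=du.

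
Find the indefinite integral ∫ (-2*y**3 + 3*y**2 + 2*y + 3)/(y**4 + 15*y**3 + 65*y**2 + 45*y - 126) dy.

3*log(y - 1)/112 - 13*log(y + 3)/8 + 177*log(y + 6)/7 - 411*log(y + 7)/16 + C

Factor the denominator: (y - 1)*(y + 3)*(y + 6)*(y + 7).
Partial-fraction decomposition: -411/(16*(y + 7)) + 177/(7*(y + 6)) - 13/(8*(y + 3)) + 3/(112*(y - 1)).
Integrate each term: A/(y−a) contributes A·log|y−a|.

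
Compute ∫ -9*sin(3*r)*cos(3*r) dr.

-3*sin(3*r)**2/2 + C

Let u = sin(3*r), so du = (3*cos(3*r)) dr.
Rewriting, the integral becomes -3·∫ u^1 du = -3·u^2/2.
Substituting back, u = sin(3*r).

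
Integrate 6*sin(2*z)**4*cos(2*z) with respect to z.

3*sin(2*z)**5/5 + C

Let u = sin(2*z), so du = (2*cos(2*z)) dz.
Rewriting, the integral becomes 3·∫ u^4 du = 3·u^5/5.
Substituting back, u = sin(2*z).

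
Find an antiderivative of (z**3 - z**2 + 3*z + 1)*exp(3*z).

(9*z**3 - 18*z**2 + 39*z - 4)*exp(3*z)/27 + C

Use integration by parts with u = z**3 - z**2 + 3*z + 1, dv = exp(3*z) dz, so v = exp(3*z)/3.
Apply parts 3 times (tabular method): alternate signs, differentiate u down to 0, integrate dv up.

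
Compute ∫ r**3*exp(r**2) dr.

Let u = r², du = 2r dr; rewrite as (1/2)∫ u^1·exp(1u) du.
Now integrate by parts 1 time.

(r**2 - 1)*exp(r**2)/2 + C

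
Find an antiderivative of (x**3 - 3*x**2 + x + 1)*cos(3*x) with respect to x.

Use integration by parts with u = x**3 - 3*x**2 + x + 1, dv = cos(3*x) dx, so v = sin(3*x)/3.
Apply parts 3 times (tabular method): alternate signs, differentiate u down to 0, integrate dv up.

x**3*sin(3*x)/3 - x**2*sin(3*x) + x**2*cos(3*x)/3 + x*sin(3*x)/9 - 2*x*cos(3*x)/3 + 5*sin(3*x)/9 + cos(3*x)/27 + C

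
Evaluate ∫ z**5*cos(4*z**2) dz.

z**4*sin(4*z**2)/8 + z**2*cos(4*z**2)/16 - sin(4*z**2)/64 + C

Let u = z², du = 2z dz; rewrite as (1/2)∫ u^2·cos(4u) du.
Now integrate by parts 2 times.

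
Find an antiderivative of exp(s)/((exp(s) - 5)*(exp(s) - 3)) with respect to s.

log(exp(s) - 5)/2 - log(exp(s) - 3)/2 + C

Let u = e^s, du = e^s ds.
The integral becomes ∫ du/((u-3)(u-5)); decompose into partial fractions.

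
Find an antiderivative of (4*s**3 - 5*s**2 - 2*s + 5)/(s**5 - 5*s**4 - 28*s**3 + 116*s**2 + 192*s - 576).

Factor the denominator: (s - 6)*(s - 4)*(s - 2)*(s + 3)*(s + 4).
Partial-fraction decomposition: -323/(480*(s + 4)) + 142/(315*(s + 3)) + 13/(240*(s - 2)) - 173/(224*(s - 4)) + 677/(720*(s - 6)).
Integrate each term: A/(s−a) contributes A·log|s−a|.

677*log(s - 6)/720 - 173*log(s - 4)/224 + 13*log(s - 2)/240 + 142*log(s + 3)/315 - 323*log(s + 4)/480 + C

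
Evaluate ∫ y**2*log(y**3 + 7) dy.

y**3*log(y**3 + 7)/3 - y**3/3 + 7*log(y**3 + 7)/3 + C

Let u = y**3 + 7, so du = (3*y**2) dy.
The integral becomes (1/3)·∫ log(u) du; integrate by parts with u′=log(u), dv′=du.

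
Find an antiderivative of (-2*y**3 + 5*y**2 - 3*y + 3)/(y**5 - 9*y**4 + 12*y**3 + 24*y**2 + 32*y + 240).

Factor the denominator: (y - 6)*(y - 5)*(y + 2)*(y**2 + 4).
Partial-fraction decomposition: (137*y - 388)/(2320*(y**2 + 4)) + 45/(448*(y + 2)) + 137/(203*(y - 5)) - 267/(320*(y - 6)).
Integrate each term; A/(y−a) gives A·log|y−a|; the (By+D)/(y²+p²) term gives a log and an atan.

-267*log(y - 6)/320 + 137*log(y - 5)/203 + 45*log(y + 2)/448 + 137*log(y**2 + 4)/4640 - 97*atan(y/2)/1160 + C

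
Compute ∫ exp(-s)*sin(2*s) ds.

-exp(-s)*sin(2*s)/5 - 2*exp(-s)*cos(2*s)/5 + C

Let I denote the integral. Integrate by parts with u = sin(2*s), dv = exp(-s) ds, so v = -exp(-s): I = -exp(-s)*sin(2*s) + 2·∫ exp(-s)*cos(2*s) ds.
Apply parts again with u = cos(2*s), dv = exp(-s) ds: ∫ exp(-s)*cos(2*s) ds = -exp(-s)*cos(2*s) − 2·I. Substituting back brings back I: I = -exp(-s)*sin(2*s) - 2*exp(-s)*cos(2*s) − 4·I.
Solving for I: (1 + 4)·I equals the remaining terms, so I = (1/5)·(-exp(-s)*sin(2*s) - 2*exp(-s)*cos(2*s)).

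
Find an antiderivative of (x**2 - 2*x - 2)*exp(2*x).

Use integration by parts with u = x**2 - 2*x - 2, dv = exp(2*x) dx, so v = exp(2*x)/2.
Apply parts 2 times (tabular method): alternate signs, differentiate u down to 0, integrate dv up.

(2*x**2 - 6*x - 1)*exp(2*x)/4 + C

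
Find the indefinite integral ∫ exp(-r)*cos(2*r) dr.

2*exp(-r)*sin(2*r)/5 - exp(-r)*cos(2*r)/5 + C

Let I denote the integral. Integrate by parts with u = cos(2*r), dv = exp(-r) dr, so v = -exp(-r): I = -exp(-r)*cos(2*r) − 2·∫ exp(-r)*sin(2*r) dr.
Apply parts again with u = sin(2*r), dv = exp(-r) dr: ∫ exp(-r)*sin(2*r) dr = -exp(-r)*sin(2*r) + 2·I. Substituting back brings back I: I = 2*exp(-r)*sin(2*r) - exp(-r)*cos(2*r) − 4·I.
Solving for I: (1 + 4)·I equals the remaining terms, so I = (1/5)·(2*exp(-r)*sin(2*r) - exp(-r)*cos(2*r)).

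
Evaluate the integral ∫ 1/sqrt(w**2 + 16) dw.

Substitute w = 4·tan(θ), so dw = 4·sec(θ)^2 dθ and the radical becomes sqrt(w**2 + 16) = 4·sec(θ) by the Pythagorean identity.
Integrate the resulting trig expression in θ, then back-substitute tan(θ) = w/4, sec(θ) = sqrt(w**2 + 16)/4 (absorbing any constant into C).

log(w + sqrt(w**2 + 16)) + C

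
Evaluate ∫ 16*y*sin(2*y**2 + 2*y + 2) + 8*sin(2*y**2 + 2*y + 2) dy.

-4*cos(2*y**2 + 2*y + 2) + C

Let u = 2*y**2 + 2*y + 2, so du = (4*y + 2) dy.
Rewriting, the integral becomes 4·∫ sin(u) du = 4·-cos(u).
Substituting back, u = 2*y**2 + 2*y + 2.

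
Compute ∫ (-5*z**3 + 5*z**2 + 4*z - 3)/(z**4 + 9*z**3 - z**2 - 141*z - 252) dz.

-227*log(z - 4)/539 + 5003*log(z + 3)/784 - 1929*log(z + 7)/176 + 165/(28*z + 84) + C

Factor the denominator: (z - 4)*(z + 3)**2*(z + 7).
Partial-fraction decomposition: -1929/(176*(z + 7)) + 5003/(784*(z + 3)) - 165/(28*(z + 3)**2) - 227/(539*(z - 4)).
Integrate each term; A/(z−a) gives A·log|z−a|; A/(z−a)² gives −A/(z−a).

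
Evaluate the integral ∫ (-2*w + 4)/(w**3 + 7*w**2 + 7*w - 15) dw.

Factor the denominator: (w - 1)*(w + 3)*(w + 5).
Partial-fraction decomposition: 7/(6*(w + 5)) - 5/(4*(w + 3)) + 1/(12*(w - 1)).
Integrate each term: A/(w−a) contributes A·log|w−a|.

log(w - 1)/12 - 5*log(w + 3)/4 + 7*log(w + 5)/6 + C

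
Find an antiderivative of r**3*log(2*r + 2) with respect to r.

Use integration by parts with u = log(2*r + 2), dv = r**3 dr.
Then du = 2/(2*r + 2) dr and v = r**4/4.

r**4*log(2*r + 2)/4 - r**4/16 + r**3/12 - r**2/8 + r/4 - log(r + 1)/4 + C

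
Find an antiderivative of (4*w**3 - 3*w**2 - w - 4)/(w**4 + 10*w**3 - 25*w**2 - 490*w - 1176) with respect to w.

Factor the denominator: (w - 7)*(w + 4)*(w + 6)*(w + 7).
Partial-fraction decomposition: 758/(21*(w + 7)) - 485/(13*(w + 6)) + 152/(33*(w + 4)) + 607/(1001*(w - 7)).
Integrate each term: A/(w−a) contributes A·log|w−a|.

607*log(w - 7)/1001 + 152*log(w + 4)/33 - 485*log(w + 6)/13 + 758*log(w + 7)/21 + C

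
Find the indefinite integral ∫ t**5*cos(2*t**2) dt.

t**4*sin(2*t**2)/4 + t**2*cos(2*t**2)/4 - sin(2*t**2)/8 + C

Let u = t², du = 2t dt; rewrite as (1/2)∫ u^2·cos(2u) du.
Now integrate by parts 2 times.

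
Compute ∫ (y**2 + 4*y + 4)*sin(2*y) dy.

Use integration by parts with u = y**2 + 4*y + 4, dv = sin(2*y) dy, so v = -cos(2*y)/2.
Apply parts 2 times (tabular method): alternate signs, differentiate u down to 0, integrate dv up.

-y**2*cos(2*y)/2 + y*sin(2*y)/2 - 2*y*cos(2*y) + sin(2*y) - 7*cos(2*y)/4 + C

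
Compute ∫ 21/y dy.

Let u = 2*y**3, so du = (6*y**2) dy.
Rewriting, the integral becomes 7·∫ 1/u du = 7·log(u).
Substituting back, u = 2*y**3.

21*log(y) + 7*log(2) + C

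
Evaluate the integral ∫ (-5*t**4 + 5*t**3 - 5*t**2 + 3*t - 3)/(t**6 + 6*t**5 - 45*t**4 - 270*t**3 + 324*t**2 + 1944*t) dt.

-log(t)/648 - 1855*log(t - 6)/7776 + 103*log(t - 3)/1458 + 199*log(t + 3)/486 - 5599*log(t + 6)/23328 + 2587/(648*t + 3888) + C

Factor the denominator: t*(t - 6)*(t - 3)*(t + 3)*(t + 6)**2.
Partial-fraction decomposition: -5599/(23328*(t + 6)) - 2587/(648*(t + 6)**2) + 199/(486*(t + 3)) + 103/(1458*(t - 3)) - 1855/(7776*(t - 6)) - 1/(648*t).
Integrate each term; A/(t−a) gives A·log|t−a|; A/(t−a)² gives −A/(t−a).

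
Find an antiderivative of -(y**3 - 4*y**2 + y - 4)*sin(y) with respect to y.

Use integration by parts with u = y**3 - 4*y**2 + y - 4, dv = -sin(y) dy, so v = cos(y).
Apply parts 3 times (tabular method): alternate signs, differentiate u down to 0, integrate dv up.

y**3*cos(y) - 3*y**2*sin(y) - 4*y**2*cos(y) + 8*y*sin(y) - 5*y*cos(y) + 5*sin(y) + 4*cos(y) + C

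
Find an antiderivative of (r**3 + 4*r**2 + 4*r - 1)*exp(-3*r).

(-9*r**3 - 45*r**2 - 66*r - 13)*exp(-3*r)/27 + C

Use integration by parts with u = r**3 + 4*r**2 + 4*r - 1, dv = exp(-3*r) dr, so v = -exp(-3*r)/3.
Apply parts 3 times (tabular method): alternate signs, differentiate u down to 0, integrate dv up.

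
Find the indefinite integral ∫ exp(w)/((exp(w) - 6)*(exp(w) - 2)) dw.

log(exp(w) - 6)/4 - log(exp(w) - 2)/4 + C

Let u = e^w, du = e^w dw.
The integral becomes ∫ du/((u-6)(u-2)); decompose into partial fractions.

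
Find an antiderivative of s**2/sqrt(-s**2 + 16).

Substitute s = 4·sin(θ), so ds = 4·cos(θ) dθ and the radical becomes sqrt(-s**2 + 16) = 4·cos(θ) by the Pythagorean identity.
Integrate the resulting trig expression in θ, then back-substitute θ = asin(s/4), sin(θ) = s/4, cos(θ) = sqrt(-s**2 + 16)/4 (absorbing any constant into C).

-s*sqrt(-s**2 + 16)/2 + 8*asin(s/4) + C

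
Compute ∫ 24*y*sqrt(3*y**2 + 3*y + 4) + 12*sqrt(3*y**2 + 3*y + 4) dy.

8*(3*y**2 + 3*y + 4)**(3/2)/3 + C

Let u = 3*y**2 + 3*y + 4, so du = (6*y + 3) dy.
Rewriting, the integral becomes 4·∫ √u du = 4·(2/3)u^(3/2).
Substituting back, u = 3*y**2 + 3*y + 4.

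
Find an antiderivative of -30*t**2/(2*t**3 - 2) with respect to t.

-5*log(2*t**3 - 2) + C

Let u = 2*t**3 - 2, so du = (6*t**2) dt.
Rewriting, the integral becomes -5·∫ 1/u du = -5·log(u).
Substituting back, u = 2*t**3 - 2.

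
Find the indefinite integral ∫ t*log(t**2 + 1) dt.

Let u = t**2 + 1, so du = (2*t) dt.
The integral becomes (1/2)·∫ log(u) du; integrate by parts with u′=log(u), dv′=du.

t**2*log(t**2 + 1)/2 - t**2/2 + log(t**2 + 1)/2 + C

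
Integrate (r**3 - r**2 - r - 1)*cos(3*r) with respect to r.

r**3*sin(3*r)/3 - r**2*sin(3*r)/3 + r**2*cos(3*r)/3 - 5*r*sin(3*r)/9 - 2*r*cos(3*r)/9 - 7*sin(3*r)/27 - 5*cos(3*r)/27 + C

Use integration by parts with u = r**3 - r**2 - r - 1, dv = cos(3*r) dr, so v = sin(3*r)/3.
Apply parts 3 times (tabular method): alternate signs, differentiate u down to 0, integrate dv up.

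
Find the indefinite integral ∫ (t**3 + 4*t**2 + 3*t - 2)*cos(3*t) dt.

t**3*sin(3*t)/3 + 4*t**2*sin(3*t)/3 + t**2*cos(3*t)/3 + 7*t*sin(3*t)/9 + 8*t*cos(3*t)/9 - 26*sin(3*t)/27 + 7*cos(3*t)/27 + C

Use integration by parts with u = t**3 + 4*t**2 + 3*t - 2, dv = cos(3*t) dt, so v = sin(3*t)/3.
Apply parts 3 times (tabular method): alternate signs, differentiate u down to 0, integrate dv up.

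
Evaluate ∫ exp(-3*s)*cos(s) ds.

Let I denote the integral. Integrate by parts with u = cos(s), dv = exp(-3*s) ds, so v = -exp(-3*s)/3: I = -exp(-3*s)*cos(s)/3 − (1/3)·∫ exp(-3*s)*sin(s) ds.
Apply parts again with u = sin(s), dv = exp(-3*s) ds: ∫ exp(-3*s)*sin(s) ds = -exp(-3*s)*sin(s)/3 + (1/3)·I. Substituting back brings back I: I = exp(-3*s)*sin(s)/9 - exp(-3*s)*cos(s)/3 − (1/9)·I.
Solving for I: (1 + 1/9)·I equals the remaining terms, so I = (9/10)·(exp(-3*s)*sin(s)/9 - exp(-3*s)*cos(s)/3).

exp(-3*s)*sin(s)/10 - 3*exp(-3*s)*cos(s)/10 + C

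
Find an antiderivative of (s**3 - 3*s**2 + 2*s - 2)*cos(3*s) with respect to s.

s**3*sin(3*s)/3 - s**2*sin(3*s) + s**2*cos(3*s)/3 + 4*s*sin(3*s)/9 - 2*s*cos(3*s)/3 - 4*sin(3*s)/9 + 4*cos(3*s)/27 + C

Use integration by parts with u = s**3 - 3*s**2 + 2*s - 2, dv = cos(3*s) ds, so v = sin(3*s)/3.
Apply parts 3 times (tabular method): alternate signs, differentiate u down to 0, integrate dv up.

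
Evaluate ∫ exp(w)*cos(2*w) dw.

2*exp(w)*sin(2*w)/5 + exp(w)*cos(2*w)/5 + C

Let I denote the integral. Integrate by parts with u = cos(2*w), dv = exp(w) dw, so v = exp(w): I = exp(w)*cos(2*w) + 2·∫ exp(w)*sin(2*w) dw.
Apply parts again with u = sin(2*w), dv = exp(w) dw: ∫ exp(w)*sin(2*w) dw = exp(w)*sin(2*w) − 2·I. Substituting back brings back I: I = 2*exp(w)*sin(2*w) + exp(w)*cos(2*w) − 4·I.
Solving for I: (1 + 4)·I equals the remaining terms, so I = (1/5)·(2*exp(w)*sin(2*w) + exp(w)*cos(2*w)).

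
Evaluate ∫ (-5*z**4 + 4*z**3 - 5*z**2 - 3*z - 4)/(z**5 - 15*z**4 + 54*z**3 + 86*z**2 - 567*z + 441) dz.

Factor the denominator: (z - 7)**2*(z - 3)*(z - 1)*(z + 3).
Partial-fraction decomposition: -553/(2400*(z + 3)) + 13/(288*(z - 1)) - 355/(192*(z - 3)) - 42707/(14400*(z - 7)) - 10903/(240*(z - 7)**2).
Integrate each term; A/(z−a) gives A·log|z−a|; A/(z−a)² gives −A/(z−a).

-42707*log(z - 7)/14400 - 355*log(z - 3)/192 + 13*log(z - 1)/288 - 553*log(z + 3)/2400 + 10903/(240*z - 1680) + C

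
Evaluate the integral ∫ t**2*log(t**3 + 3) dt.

Let u = t**3 + 3, so du = (3*t**2) dt.
The integral becomes (1/3)·∫ log(u) du; integrate by parts with u′=log(u), dv′=du.

t**3*log(t**3 + 3)/3 - t**3/3 + log(t**3 + 3) + C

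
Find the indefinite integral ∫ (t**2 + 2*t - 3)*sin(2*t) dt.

-t**2*cos(2*t)/2 + t*sin(2*t)/2 - t*cos(2*t) + sin(2*t)/2 + 7*cos(2*t)/4 + C

Use integration by parts with u = t**2 + 2*t - 3, dv = sin(2*t) dt, so v = -cos(2*t)/2.
Apply parts 2 times (tabular method): alternate signs, differentiate u down to 0, integrate dv up.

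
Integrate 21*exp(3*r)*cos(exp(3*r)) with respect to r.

7*sin(exp(3*r)) + C

Let u = exp(3*r), so du = (3*exp(3*r)) dr.
Rewriting, the integral becomes 7·∫ cos(u) du = 7·sin(u).
Substituting back, u = exp(3*r).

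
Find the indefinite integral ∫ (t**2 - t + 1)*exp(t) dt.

(t**2 - 3*t + 4)*exp(t) + C

Use integration by parts with u = t**2 - t + 1, dv = exp(t) dt, so v = exp(t).
Apply parts 2 times (tabular method): alternate signs, differentiate u down to 0, integrate dv up.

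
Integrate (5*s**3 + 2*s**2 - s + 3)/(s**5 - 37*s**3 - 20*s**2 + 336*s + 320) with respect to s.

Factor the denominator: (s - 5)*(s - 4)*(s + 1)*(s + 4)**2.
Partial-fraction decomposition: -4535/(15552*(s + 4)) + 281/(216*(s + 4)**2) + 1/(270*(s + 1)) - 351/(320*(s - 4)) + 673/(486*(s - 5)).
Integrate each term; A/(s−a) gives A·log|s−a|; A/(s−a)² gives −A/(s−a).

673*log(s - 5)/486 - 351*log(s - 4)/320 + log(s + 1)/270 - 4535*log(s + 4)/15552 - 281/(216*s + 864) + C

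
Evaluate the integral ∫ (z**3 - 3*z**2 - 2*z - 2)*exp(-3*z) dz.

(-9*z**3 + 18*z**2 + 30*z + 28)*exp(-3*z)/27 + C

Use integration by parts with u = z**3 - 3*z**2 - 2*z - 2, dv = exp(-3*z) dz, so v = -exp(-3*z)/3.
Apply parts 3 times (tabular method): alternate signs, differentiate u down to 0, integrate dv up.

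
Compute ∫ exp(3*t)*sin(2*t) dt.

Let I denote the integral. Integrate by parts with u = sin(2*t), dv = exp(3*t) dt, so v = exp(3*t)/3: I = exp(3*t)*sin(2*t)/3 − (2/3)·∫ exp(3*t)*cos(2*t) dt.
Apply parts again with u = cos(2*t), dv = exp(3*t) dt: ∫ exp(3*t)*cos(2*t) dt = exp(3*t)*cos(2*t)/3 + (2/3)·I. Substituting back brings back I: I = exp(3*t)*sin(2*t)/3 - 2*exp(3*t)*cos(2*t)/9 − (4/9)·I.
Solving for I: (1 + 4/9)·I equals the remaining terms, so I = (9/13)·(exp(3*t)*sin(2*t)/3 - 2*exp(3*t)*cos(2*t)/9).

3*exp(3*t)*sin(2*t)/13 - 2*exp(3*t)*cos(2*t)/13 + C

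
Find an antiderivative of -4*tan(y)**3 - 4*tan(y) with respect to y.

Let u = tan(y), so du = (tan(y)**2 + 1) dy.
Rewriting, the integral becomes -4·∫ u^1 du = -4·u^2/2.
Substituting back, u = tan(y).

-2*tan(y)**2 + C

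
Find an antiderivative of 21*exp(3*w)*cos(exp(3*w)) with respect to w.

7*sin(exp(3*w)) + C

Let u = exp(3*w), so du = (3*exp(3*w)) dw.
Rewriting, the integral becomes 7·∫ cos(u) du = 7·sin(u).
Substituting back, u = exp(3*w).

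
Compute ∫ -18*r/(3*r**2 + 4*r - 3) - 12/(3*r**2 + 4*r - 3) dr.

Let u = 3*r**2 + 4*r - 3, so du = (6*r + 4) dr.
Rewriting, the integral becomes -3·∫ 1/u du = -3·log(u).
Substituting back, u = 3*r**2 + 4*r - 3.

-3*log(3*r**2 + 4*r - 3) + C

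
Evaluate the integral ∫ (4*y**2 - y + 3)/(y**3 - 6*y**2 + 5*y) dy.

Factor the denominator: y*(y - 5)*(y - 1).
Partial-fraction decomposition: -3/(2*(y - 1)) + 49/(10*(y - 5)) + 3/(5*y).
Integrate each term: A/(y−a) contributes A·log|y−a|.

3*log(y)/5 + 49*log(y - 5)/10 - 3*log(y - 1)/2 + C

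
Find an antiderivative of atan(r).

Use integration by parts with u = arctan(r), dv = dr.
Then du = 1/(r**2 + 1) dr.

r*atan(r) - log(r**2 + 1)/2 + C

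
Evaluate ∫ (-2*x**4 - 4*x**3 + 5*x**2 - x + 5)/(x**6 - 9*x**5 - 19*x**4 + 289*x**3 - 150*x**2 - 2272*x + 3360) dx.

-5931*log(x - 7)/4840 + 1625*log(x - 5)/972 - 223*log(x - 3)/392 + 41*log(x - 2)/540 + 268291*log(x + 4)/5762988 + 167/(4158*x + 16632) + C

Factor the denominator: (x - 7)*(x - 5)*(x - 3)*(x - 2)*(x + 4)**2.
Partial-fraction decomposition: 268291/(5762988*(x + 4)) - 167/(4158*(x + 4)**2) + 41/(540*(x - 2)) - 223/(392*(x - 3)) + 1625/(972*(x - 5)) - 5931/(4840*(x - 7)).
Integrate each term; A/(x−a) gives A·log|x−a|; A/(x−a)² gives −A/(x−a).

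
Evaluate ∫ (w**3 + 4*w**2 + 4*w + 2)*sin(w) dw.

-w**3*cos(w) + 3*w**2*sin(w) - 4*w**2*cos(w) + 8*w*sin(w) + 2*w*cos(w) - 2*sin(w) + 6*cos(w) + C

Use integration by parts with u = w**3 + 4*w**2 + 4*w + 2, dv = sin(w) dw, so v = -cos(w).
Apply parts 3 times (tabular method): alternate signs, differentiate u down to 0, integrate dv up.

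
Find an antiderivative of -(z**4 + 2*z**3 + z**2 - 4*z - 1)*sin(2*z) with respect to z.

Use integration by parts with u = z**4 + 2*z**3 + z**2 - 4*z - 1, dv = -sin(2*z) dz, so v = cos(2*z)/2.
Apply parts 4 times (tabular method): alternate signs, differentiate u down to 0, integrate dv up.

z**4*cos(2*z)/2 - z**3*sin(2*z) + z**3*cos(2*z) - 3*z**2*sin(2*z)/2 - z**2*cos(2*z) + z*sin(2*z) - 7*z*cos(2*z)/2 + 7*sin(2*z)/4 + C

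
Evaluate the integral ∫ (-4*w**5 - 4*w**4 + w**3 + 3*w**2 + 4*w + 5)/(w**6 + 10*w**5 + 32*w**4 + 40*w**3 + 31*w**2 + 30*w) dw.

log(w)/6 - 13*log(w + 2)/6 + 641*log(w + 3)/60 - 1987*log(w + 5)/156 + 7*log(w**2 + 1)/260 + 2*atan(w)/65 + C

Factor the denominator: w*(w + 2)*(w + 3)*(w + 5)*(w**2 + 1).
Partial-fraction decomposition: (7*w + 4)/(130*(w**2 + 1)) - 1987/(156*(w + 5)) + 641/(60*(w + 3)) - 13/(6*(w + 2)) + 1/(6*w).
Integrate each term; A/(w−a) gives A·log|w−a|; the (Bw+D)/(w²+p²) term gives a log and an atan.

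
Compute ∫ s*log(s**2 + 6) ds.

Let u = s**2 + 6, so du = (2*s) ds.
The integral becomes (1/2)·∫ log(u) du; integrate by parts with u′=log(u), dv′=du.

s**2*log(s**2 + 6)/2 - s**2/2 + 3*log(s**2 + 6) + C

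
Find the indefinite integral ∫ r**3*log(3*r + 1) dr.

Use integration by parts with u = log(3*r + 1), dv = r**3 dr.
Then du = 3/(3*r + 1) dr and v = r**4/4.

r**4*log(3*r + 1)/4 - r**4/16 + r**3/36 - r**2/72 + r/108 - log(3*r + 1)/324 + C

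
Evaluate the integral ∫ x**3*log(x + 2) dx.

x**4*log(x + 2)/4 - x**4/16 + x**3/6 - x**2/2 + 2*x - 4*log(x + 2) + C

Use integration by parts with u = log(x + 2), dv = x**3 dx.
Then du = 1/(x + 2) dx and v = x**4/4.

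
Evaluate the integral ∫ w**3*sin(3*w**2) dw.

Let u = w², du = 2w dw; rewrite as (1/2)∫ u^1·sin(3u) du.
Now integrate by parts 1 time.

-w**2*cos(3*w**2)/6 + sin(3*w**2)/18 + C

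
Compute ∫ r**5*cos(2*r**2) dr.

Let u = r², du = 2r dr; rewrite as (1/2)∫ u^2·cos(2u) du.
Now integrate by parts 2 times.

r**4*sin(2*r**2)/4 + r**2*cos(2*r**2)/4 - sin(2*r**2)/8 + C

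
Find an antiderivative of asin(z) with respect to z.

Use integration by parts with u = arcsin(z), dv = dz.
Then du = 1/sqrt(-z**2 + 1) dz.

z*asin(z) + sqrt(-z**2 + 1) + C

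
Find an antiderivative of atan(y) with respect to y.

Use integration by parts with u = arctan(y), dv = dy.
Then du = 1/(y**2 + 1) dy.

y*atan(y) - log(y**2 + 1)/2 + C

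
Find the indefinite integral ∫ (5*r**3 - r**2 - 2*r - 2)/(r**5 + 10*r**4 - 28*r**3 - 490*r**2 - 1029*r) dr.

Factor the denominator: r*(r - 7)*(r + 3)*(r + 7)**2.
Partial-fraction decomposition: 465/(2744*(r + 7)) + 219/(49*(r + 7)**2) - 7/(24*(r + 3)) + 165/(1372*(r - 7)) + 2/(1029*r).
Integrate each term; A/(r−a) gives A·log|r−a|; A/(r−a)² gives −A/(r−a).

2*log(r)/1029 + 165*log(r - 7)/1372 - 7*log(r + 3)/24 + 465*log(r + 7)/2744 - 219/(49*r + 343) + C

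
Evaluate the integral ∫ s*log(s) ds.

Use integration by parts with u = log(s), dv = s ds.
Then du = 1/s ds and v = s**2/2.

s**2*log(s)/2 - s**2/4 + C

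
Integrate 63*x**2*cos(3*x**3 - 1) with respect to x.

7*sin(3*x**3 - 1) + C

Let u = 3*x**3 - 1, so du = (9*x**2) dx.
Rewriting, the integral becomes 7·∫ cos(u) du = 7·sin(u).
Substituting back, u = 3*x**3 - 1.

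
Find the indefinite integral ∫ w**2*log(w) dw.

w**3*log(w)/3 - w**3/9 + C

Use integration by parts with u = log(w), dv = w**2 dw.
Then du = 1/w dw and v = w**3/3.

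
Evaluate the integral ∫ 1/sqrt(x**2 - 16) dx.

log(x + sqrt(x**2 - 16)) + C

Substitute x = 4·sec(θ), so dx = 4·sec(θ)*tan(θ) dθ and the radical becomes sqrt(x**2 - 16) = 4·tan(θ) by the Pythagorean identity.
Integrate the resulting trig expression in θ, then back-substitute sec(θ) = x/4, tan(θ) = sqrt(x**2 - 16)/4 (absorbing any constant into C).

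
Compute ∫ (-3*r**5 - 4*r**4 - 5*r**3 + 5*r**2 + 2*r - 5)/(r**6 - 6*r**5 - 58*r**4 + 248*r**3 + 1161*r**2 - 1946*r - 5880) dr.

-228919*log(r - 7)/117612 - 571*log(r - 3)/2240 - 83*log(r + 2)/2430 + 2435*log(r + 4)/1694 - 3805*log(r + 5)/1728 + 30743/(2376*r - 16632) + C

Factor the denominator: (r - 7)**2*(r - 3)*(r + 2)*(r + 4)*(r + 5).
Partial-fraction decomposition: -3805/(1728*(r + 5)) + 2435/(1694*(r + 4)) - 83/(2430*(r + 2)) - 571/(2240*(r - 3)) - 228919/(117612*(r - 7)) - 30743/(2376*(r - 7)**2).
Integrate each term; A/(r−a) gives A·log|r−a|; A/(r−a)² gives −A/(r−a).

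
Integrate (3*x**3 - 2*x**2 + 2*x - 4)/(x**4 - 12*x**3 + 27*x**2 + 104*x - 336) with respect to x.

Factor the denominator: (x - 7)*(x - 4)**2*(x + 3).
Partial-fraction decomposition: 109/(490*(x + 3)) - 3386/(441*(x - 4)) - 164/(21*(x - 4)**2) + 941/(90*(x - 7)).
Integrate each term; A/(x−a) gives A·log|x−a|; A/(x−a)² gives −A/(x−a).

941*log(x - 7)/90 - 3386*log(x - 4)/441 + 109*log(x + 3)/490 + 164/(21*x - 84) + C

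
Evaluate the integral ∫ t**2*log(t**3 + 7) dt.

t**3*log(t**3 + 7)/3 - t**3/3 + 7*log(t**3 + 7)/3 + C

Let u = t**3 + 7, so du = (3*t**2) dt.
The integral becomes (1/3)·∫ log(u) du; integrate by parts with u′=log(u), dv′=du.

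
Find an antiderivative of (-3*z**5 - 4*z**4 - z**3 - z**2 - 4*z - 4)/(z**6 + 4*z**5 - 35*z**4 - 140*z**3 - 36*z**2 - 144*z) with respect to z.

Factor the denominator: z*(z - 6)*(z + 4)*(z + 6)*(z**2 + 1).
Partial-fraction decomposition: -(2*z - 1)/(37*(z**2 + 1)) - 2293/(666*(z + 6)) + 31/(20*(z + 4)) - 3599/(3330*(z - 6)) + 1/(36*z).
Integrate each term; A/(z−a) gives A·log|z−a|; the (Bz+D)/(z²+p²) term gives a log and an atan.

log(z)/36 - 3599*log(z - 6)/3330 + 31*log(z + 4)/20 - 2293*log(z + 6)/666 - log(z**2 + 1)/37 + atan(z)/37 + C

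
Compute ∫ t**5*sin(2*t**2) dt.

-t**4*cos(2*t**2)/4 + t**2*sin(2*t**2)/4 + cos(2*t**2)/8 + C

Let u = t², du = 2t dt; rewrite as (1/2)∫ u^2·sin(2u) du.
Now integrate by parts 2 times.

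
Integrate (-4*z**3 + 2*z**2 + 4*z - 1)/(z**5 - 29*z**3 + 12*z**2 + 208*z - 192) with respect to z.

Factor the denominator: (z - 4)*(z - 3)*(z - 1)*(z + 4)**2.
Partial-fraction decomposition: 21619/(78400*(z + 4)) - 271/(280*(z + 4)**2) + 1/(150*(z - 1)) + 79/(98*(z - 3)) - 209/(192*(z - 4)).
Integrate each term; A/(z−a) gives A·log|z−a|; A/(z−a)² gives −A/(z−a).

-209*log(z - 4)/192 + 79*log(z - 3)/98 + log(z - 1)/150 + 21619*log(z + 4)/78400 + 271/(280*z + 1120) + C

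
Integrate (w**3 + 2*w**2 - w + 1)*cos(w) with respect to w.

Use integration by parts with u = w**3 + 2*w**2 - w + 1, dv = cos(w) dw, so v = sin(w).
Apply parts 3 times (tabular method): alternate signs, differentiate u down to 0, integrate dv up.

w**3*sin(w) + 2*w**2*sin(w) + 3*w**2*cos(w) - 7*w*sin(w) + 4*w*cos(w) - 3*sin(w) - 7*cos(w) + C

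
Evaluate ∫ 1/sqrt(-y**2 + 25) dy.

Substitute y = 5·sin(θ), so dy = 5·cos(θ) dθ and the radical becomes sqrt(-y**2 + 25) = 5·cos(θ) by the Pythagorean identity.
Integrate the resulting trig expression in θ, then back-substitute θ = asin(y/5), sin(θ) = y/5, cos(θ) = sqrt(-y**2 + 25)/5 (absorbing any constant into C).

asin(y/5) + C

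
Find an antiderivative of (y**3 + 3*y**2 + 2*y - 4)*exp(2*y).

Use integration by parts with u = y**3 + 3*y**2 + 2*y - 4, dv = exp(2*y) dy, so v = exp(2*y)/2.
Apply parts 3 times (tabular method): alternate signs, differentiate u down to 0, integrate dv up.

(4*y**3 + 6*y**2 + 2*y - 17)*exp(2*y)/8 + C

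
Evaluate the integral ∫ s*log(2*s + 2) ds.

s**2*log(2*s + 2)/2 - s**2/4 + s/2 - log(s + 1)/2 + C

Use integration by parts with u = log(2*s + 2), dv = s ds.
Then du = 2/(2*s + 2) ds and v = s**2/2.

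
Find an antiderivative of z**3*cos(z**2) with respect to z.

Let u = z², du = 2z dz; rewrite as (1/2)∫ u^1·cos(1u) du.
Now integrate by parts 1 time.

z**2*sin(z**2)/2 + cos(z**2)/2 + C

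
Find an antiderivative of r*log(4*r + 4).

Use integration by parts with u = log(4*r + 4), dv = r dr.
Then du = 4/(4*r + 4) dr and v = r**2/2.

r**2*log(4*r + 4)/2 - r**2/4 + r/2 - log(r + 1)/2 + C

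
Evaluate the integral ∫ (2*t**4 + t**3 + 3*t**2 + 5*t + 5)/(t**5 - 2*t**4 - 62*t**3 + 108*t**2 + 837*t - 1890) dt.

1333*log(t - 7)/624 - 4847*log(t - 3)/5184 - 295*log(t + 5)/192 + 2459*log(t + 6)/1053 + 59/(72*t - 216) + C

Factor the denominator: (t - 7)*(t - 3)**2*(t + 5)*(t + 6).
Partial-fraction decomposition: 2459/(1053*(t + 6)) - 295/(192*(t + 5)) - 4847/(5184*(t - 3)) - 59/(72*(t - 3)**2) + 1333/(624*(t - 7)).
Integrate each term; A/(t−a) gives A·log|t−a|; A/(t−a)² gives −A/(t−a).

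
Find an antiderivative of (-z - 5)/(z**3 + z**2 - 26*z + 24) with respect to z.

-3*log(z - 4)/10 + 2*log(z - 1)/7 + log(z + 6)/70 + C

Factor the denominator: (z - 4)*(z - 1)*(z + 6).
Partial-fraction decomposition: 1/(70*(z + 6)) + 2/(7*(z - 1)) - 3/(10*(z - 4)).
Integrate each term: A/(z−a) contributes A·log|z−a|.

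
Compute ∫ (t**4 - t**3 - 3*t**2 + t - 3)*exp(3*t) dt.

Use integration by parts with u = t**4 - t**3 - 3*t**2 + t - 3, dv = exp(3*t) dt, so v = exp(3*t)/3.
Apply parts 4 times (tabular method): alternate signs, differentiate u down to 0, integrate dv up.

(27*t**4 - 63*t**3 - 18*t**2 + 39*t - 94)*exp(3*t)/81 + C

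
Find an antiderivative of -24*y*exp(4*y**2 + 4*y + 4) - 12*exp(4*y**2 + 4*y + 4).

Let u = 4*y**2 + 4*y + 4, so du = (8*y + 4) dy.
Rewriting, the integral becomes -3·∫ e^u du = -3·e^u.
Substituting back, u = 4*y**2 + 4*y + 4.

-3*exp(4*y**2 + 4*y + 4) + C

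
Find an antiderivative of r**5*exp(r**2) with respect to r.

Let u = r², du = 2r dr; rewrite as (1/2)∫ u^2·exp(1u) du.
Now integrate by parts 2 times.

(r**4 - 2*r**2 + 2)*exp(r**2)/2 + C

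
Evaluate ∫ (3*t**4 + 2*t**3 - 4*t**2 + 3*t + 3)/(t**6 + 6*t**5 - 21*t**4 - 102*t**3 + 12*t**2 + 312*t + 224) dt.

Factor the denominator: (t - 4)*(t - 2)*(t + 1)*(t + 2)**2*(t + 7).
Partial-fraction decomposition: -191/(450*(t + 7)) + 2231/(7200*(t + 2)) - 13/(120*(t + 2)**2) - 1/(30*(t + 1)) - 19/(288*(t - 2)) + 77/(360*(t - 4)).
Integrate each term; A/(t−a) gives A·log|t−a|; A/(t−a)² gives −A/(t−a).

77*log(t - 4)/360 - 19*log(t - 2)/288 - log(t + 1)/30 + 2231*log(t + 2)/7200 - 191*log(t + 7)/450 + 13/(120*t + 240) + C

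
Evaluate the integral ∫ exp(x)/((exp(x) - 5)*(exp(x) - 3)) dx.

log(exp(x) - 5)/2 - log(exp(x) - 3)/2 + C

Let u = e^x, du = e^x dx.
The integral becomes ∫ du/((u-5)(u-3)); decompose into partial fractions.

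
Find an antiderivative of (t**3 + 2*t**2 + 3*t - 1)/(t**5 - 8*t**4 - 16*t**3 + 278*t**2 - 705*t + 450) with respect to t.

-2681*log(t - 5)/3872 + 53*log(t - 3)/72 - 5*log(t - 1)/224 - 163*log(t + 6)/7623 - 189/(88*t - 440) + C

Factor the denominator: (t - 5)**2*(t - 3)*(t - 1)*(t + 6).
Partial-fraction decomposition: -163/(7623*(t + 6)) - 5/(224*(t - 1)) + 53/(72*(t - 3)) - 2681/(3872*(t - 5)) + 189/(88*(t - 5)**2).
Integrate each term; A/(t−a) gives A·log|t−a|; A/(t−a)² gives −A/(t−a).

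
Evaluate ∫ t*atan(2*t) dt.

Use integration by parts with u = arctan(2*t), dv = t dt.
Then du = 2/(4*t**2 + 1) dt.

t**2*atan(2*t)/2 - t/4 + atan(2*t)/8 + C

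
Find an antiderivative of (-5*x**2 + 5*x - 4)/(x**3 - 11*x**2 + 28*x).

Factor the denominator: x*(x - 7)*(x - 4).
Partial-fraction decomposition: 16/(3*(x - 4)) - 214/(21*(x - 7)) - 1/(7*x).
Integrate each term: A/(x−a) contributes A·log|x−a|.

-log(x)/7 - 214*log(x - 7)/21 + 16*log(x - 4)/3 + C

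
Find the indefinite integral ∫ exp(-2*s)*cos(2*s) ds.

exp(-2*s)*sin(2*s)/4 - exp(-2*s)*cos(2*s)/4 + C

Let I denote the integral. Integrate by parts with u = cos(2*s), dv = exp(-2*s) ds, so v = -exp(-2*s)/2: I = -exp(-2*s)*cos(2*s)/2 − ∫ exp(-2*s)*sin(2*s) ds.
Apply parts again with u = sin(2*s), dv = exp(-2*s) ds: ∫ exp(-2*s)*sin(2*s) ds = -exp(-2*s)*sin(2*s)/2 + I. Substituting back brings back I: I = exp(-2*s)*sin(2*s)/2 - exp(-2*s)*cos(2*s)/2 − I.
Solving for I: (1 + 1)·I equals the remaining terms, so I = (1/2)·(exp(-2*s)*sin(2*s)/2 - exp(-2*s)*cos(2*s)/2).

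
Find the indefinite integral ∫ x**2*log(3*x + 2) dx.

x**3*log(3*x + 2)/3 - x**3/9 + x**2/9 - 4*x/27 + 8*log(3*x + 2)/81 + C

Use integration by parts with u = log(3*x + 2), dv = x**2 dx.
Then du = 3/(3*x + 2) dx and v = x**3/3.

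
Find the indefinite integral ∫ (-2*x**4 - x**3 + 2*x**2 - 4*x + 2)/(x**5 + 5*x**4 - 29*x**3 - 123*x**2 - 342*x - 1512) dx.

Factor the denominator: (x - 6)*(x + 4)*(x + 7)*(x**2 + 9).
Partial-fraction decomposition: -(9431*x - 35799)/(65250*(x**2 + 9)) - 4331/(2262*(x + 7)) + 199/(375*(x + 4)) - 1379/(2925*(x - 6)).
Integrate each term; A/(x−a) gives A·log|x−a|; the (Bx+D)/(x²+p²) term gives a log and an atan.

-1379*log(x - 6)/2925 + 199*log(x + 4)/375 - 4331*log(x + 7)/2262 - 9431*log(x**2 + 9)/130500 + 11933*atan(x/3)/65250 + C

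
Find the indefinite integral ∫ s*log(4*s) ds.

s**2*(log(s) + 2*log(2))/2 - s**2/4 + C

Use integration by parts with u = log(4*s), dv = s ds.
Then du = 1/s ds and v = s**2/2.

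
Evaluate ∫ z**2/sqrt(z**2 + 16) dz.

Substitute z = 4·tan(θ), so dz = 4·sec(θ)^2 dθ and the radical becomes sqrt(z**2 + 16) = 4·sec(θ) by the Pythagorean identity.
Integrate the resulting trig expression in θ, then back-substitute tan(θ) = z/4, sec(θ) = sqrt(z**2 + 16)/4 (absorbing any constant into C).

z*sqrt(z**2 + 16)/2 - 8*log(z + sqrt(z**2 + 16)) + C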